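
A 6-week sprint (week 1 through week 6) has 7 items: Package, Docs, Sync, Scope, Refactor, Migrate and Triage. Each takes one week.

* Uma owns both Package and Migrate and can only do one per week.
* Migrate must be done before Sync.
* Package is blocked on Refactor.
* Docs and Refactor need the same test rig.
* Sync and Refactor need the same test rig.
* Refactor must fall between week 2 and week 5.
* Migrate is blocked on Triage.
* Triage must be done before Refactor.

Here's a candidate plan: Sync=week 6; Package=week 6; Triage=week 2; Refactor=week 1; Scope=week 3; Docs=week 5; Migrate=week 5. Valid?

No — it violates: Triage must be done before Refactor

Migrate is blocked on Triage — holds.
Sync and Refactor need the same test rig — holds.
Triage must be done before Refactor — violated.
Package is blocked on Refactor — holds.
Uma owns both Package and Migrate and can only do one per week — holds.
Refactor must fall between week 2 and week 5 — violated.
Migrate must be done before Sync — holds.
Docs and Refactor need the same test rig — holds.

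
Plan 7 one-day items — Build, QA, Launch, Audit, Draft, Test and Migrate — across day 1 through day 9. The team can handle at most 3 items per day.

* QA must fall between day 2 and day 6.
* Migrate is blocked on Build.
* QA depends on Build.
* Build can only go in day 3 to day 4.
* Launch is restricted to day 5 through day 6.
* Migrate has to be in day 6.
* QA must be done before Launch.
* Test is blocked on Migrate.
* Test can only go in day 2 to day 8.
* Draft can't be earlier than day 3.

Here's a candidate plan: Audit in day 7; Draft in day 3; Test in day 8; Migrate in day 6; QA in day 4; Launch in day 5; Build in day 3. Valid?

Launch is restricted to day 5 through day 6 — holds.
Draft can't be earlier than day 3 — holds.
Test can only go in day 2 to day 8 — holds.
Migrate has to be in day 6 — holds.
Migrate is blocked on Build — holds.
The team can handle at most 3 items per day — holds.
Build can only go in day 3 to day 4 — holds.
Test is blocked on Migrate — holds.
QA must fall between day 2 and day 6 — holds.
QA must be done before Launch — holds.
QA depends on Build — holds.

Yes, all constraints hold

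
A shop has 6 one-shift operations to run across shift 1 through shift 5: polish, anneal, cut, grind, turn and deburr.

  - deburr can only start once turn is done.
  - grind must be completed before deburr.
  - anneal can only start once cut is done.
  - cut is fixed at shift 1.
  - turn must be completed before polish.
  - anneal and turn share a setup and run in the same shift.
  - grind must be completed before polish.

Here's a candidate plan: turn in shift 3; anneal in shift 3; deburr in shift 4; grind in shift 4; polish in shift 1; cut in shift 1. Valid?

Invalid. grind must be completed before polish.

cut is fixed at shift 1 — holds.
grind must be completed before polish — violated.
deburr can only start once turn is done — holds.
turn must be completed before polish — violated.
grind must be completed before deburr — violated.
anneal can only start once cut is done — holds.
anneal and turn share a setup and run in the same shift — holds.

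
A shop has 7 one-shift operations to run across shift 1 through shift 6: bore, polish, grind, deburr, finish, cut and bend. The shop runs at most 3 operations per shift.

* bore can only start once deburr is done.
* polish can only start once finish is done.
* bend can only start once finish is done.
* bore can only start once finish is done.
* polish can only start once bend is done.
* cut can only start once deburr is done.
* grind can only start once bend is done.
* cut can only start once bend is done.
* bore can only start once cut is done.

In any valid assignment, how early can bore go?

shift 4

Precedence pushes bore to at least shift 4.
bore at shift 4 is achievable: deburr -> shift 1, grind -> shift 3, bore -> shift 4, cut -> shift 3, polish -> shift 3, finish -> shift 1, bend -> shift 2.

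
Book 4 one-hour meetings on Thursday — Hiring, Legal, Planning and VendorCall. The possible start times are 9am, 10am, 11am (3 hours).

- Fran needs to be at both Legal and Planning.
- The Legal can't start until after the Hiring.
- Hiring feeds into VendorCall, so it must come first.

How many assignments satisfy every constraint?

Splitting on Hiring: it can be 9am (8), 10am (2). Listing each branch's schedules as (Legal, Planning, VendorCall):
Hiring=9am: (10am,9am,10am) (10am,9am,11am) (10am,11am,10am) (10am,11am,11am) (11am,9am,10am) (11am,9am,11am) (11am,10am,10am) (11am,10am,11am) — 8.
Hiring=10am: (11am,9am,11am) (11am,10am,11am) — 2.
Summing: 8 + 2 = 10.

10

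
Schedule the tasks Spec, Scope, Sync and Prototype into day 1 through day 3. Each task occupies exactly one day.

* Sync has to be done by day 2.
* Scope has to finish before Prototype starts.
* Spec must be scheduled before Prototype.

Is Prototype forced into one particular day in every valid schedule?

Prototype can be day 2 (e.g. Sync=day 1; Scope=day 1; Spec=day 1; Prototype=day 2) or day 3 (e.g. Scope=day 1; Spec=day 1; Prototype=day 3; Sync=day 1).

No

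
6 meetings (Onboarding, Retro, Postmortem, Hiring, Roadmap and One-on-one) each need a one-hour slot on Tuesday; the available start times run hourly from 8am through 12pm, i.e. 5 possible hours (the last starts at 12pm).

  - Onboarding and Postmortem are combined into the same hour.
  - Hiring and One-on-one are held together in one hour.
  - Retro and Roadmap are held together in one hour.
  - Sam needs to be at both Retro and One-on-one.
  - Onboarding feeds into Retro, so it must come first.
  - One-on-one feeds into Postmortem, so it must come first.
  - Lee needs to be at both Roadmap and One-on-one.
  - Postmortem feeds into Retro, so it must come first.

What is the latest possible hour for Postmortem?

Precedence pushes Postmortem to at least 9am; downstream work caps Postmortem at 11am.
Postmortem at 11am is achievable: Postmortem in 11am, Roadmap in 12pm, Onboarding in 11am, One-on-one in 8am, Retro in 12pm, Hiring in 8am.

11am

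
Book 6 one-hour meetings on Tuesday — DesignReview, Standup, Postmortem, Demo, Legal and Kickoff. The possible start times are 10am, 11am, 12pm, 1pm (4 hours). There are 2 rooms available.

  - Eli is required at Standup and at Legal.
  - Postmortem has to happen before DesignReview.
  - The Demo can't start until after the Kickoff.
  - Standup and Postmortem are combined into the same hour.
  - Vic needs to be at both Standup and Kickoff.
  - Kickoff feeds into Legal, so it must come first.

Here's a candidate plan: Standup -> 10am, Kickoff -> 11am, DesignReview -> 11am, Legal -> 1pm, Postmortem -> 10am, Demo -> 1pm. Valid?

Postmortem has to happen before DesignReview — holds.
Vic needs to be at both Standup and Kickoff — holds.
Standup and Postmortem are combined into the same hour — holds.
The Demo can't start until after the Kickoff — holds.
Kickoff feeds into Legal, so it must come first — holds.
There are 2 rooms available — holds.
Eli is required at Standup and at Legal — holds.

Yes, all constraints hold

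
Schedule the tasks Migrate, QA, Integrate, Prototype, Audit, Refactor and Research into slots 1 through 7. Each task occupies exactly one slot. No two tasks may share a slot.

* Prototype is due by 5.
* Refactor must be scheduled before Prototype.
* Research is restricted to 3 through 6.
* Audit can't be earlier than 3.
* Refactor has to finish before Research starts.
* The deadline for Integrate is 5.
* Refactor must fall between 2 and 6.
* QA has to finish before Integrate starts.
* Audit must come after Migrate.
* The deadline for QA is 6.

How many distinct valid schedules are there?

Splitting on QA: it can be 1 (20), 2 (3), 3 (2), 4 (1). Listing each branch's schedules as (Migrate, Integrate, Prototype, Audit, Refactor, Research):
QA=1: (2,3,5,7,4,6) (2,4,5,7,3,6) (2,5,4,7,3,6) (3,2,5,7,4,6) (3,4,5,7,2,6) (3,5,4,7,2,6) (4,2,5,7,3,6) (4,3,5,7,2,6) (4,5,3,7,2,6) (5,2,4,7,3,6) (5,3,4,7,2,6) (5,4,3,7,2,6) (6,2,4,7,3,5) (6,2,5,7,3,4) (6,3,4,7,2,5) (6,3,5,7,2,4) (6,4,3,7,2,5) (6,4,5,7,2,3) (6,5,3,7,2,4) (6,5,4,7,2,3) — 20.
QA=2: (1,3,5,7,4,6) (1,4,5,7,3,6) (1,5,4,7,3,6) — 3.
QA=3: (1,4,5,7,2,6) (1,5,4,7,2,6) — 2.
QA=4: (1,5,3,7,2,6) — 1.
Summing: 20 + 3 + 2 + 1 = 26.

26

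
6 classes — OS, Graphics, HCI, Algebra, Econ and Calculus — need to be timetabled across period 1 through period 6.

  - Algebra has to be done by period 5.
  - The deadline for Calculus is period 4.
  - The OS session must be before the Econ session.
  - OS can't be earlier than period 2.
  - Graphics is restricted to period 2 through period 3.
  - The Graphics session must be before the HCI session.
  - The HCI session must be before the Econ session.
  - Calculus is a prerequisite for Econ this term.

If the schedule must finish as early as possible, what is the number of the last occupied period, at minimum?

period 4

The precedence chain requires at least 3 distinct periods.
Propagating the time windows through the other constraints, Econ can't land before period 4, so the schedule must run through at least period 4.
4 works (last occupied period: period 4): for example OS in period 2, Econ in period 4, HCI in period 3, Calculus in period 1, Graphics in period 2, Algebra in period 1.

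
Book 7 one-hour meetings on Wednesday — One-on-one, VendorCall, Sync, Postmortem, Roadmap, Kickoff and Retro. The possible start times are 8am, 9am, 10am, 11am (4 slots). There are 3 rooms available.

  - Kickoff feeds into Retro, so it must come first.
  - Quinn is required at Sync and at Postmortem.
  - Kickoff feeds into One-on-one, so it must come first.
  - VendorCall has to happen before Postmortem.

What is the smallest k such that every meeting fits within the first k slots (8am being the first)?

3 slots

The precedence chain requires at least 2 distinct slots.
With at most 3 per slot and 7 meetings, at least 3 slots are needed.
3 works (last occupied slot: 10am): for example Roadmap -> 10am; Kickoff -> 8am; VendorCall -> 8am; Sync -> 8am; One-on-one -> 9am; Postmortem -> 9am; Retro -> 9am.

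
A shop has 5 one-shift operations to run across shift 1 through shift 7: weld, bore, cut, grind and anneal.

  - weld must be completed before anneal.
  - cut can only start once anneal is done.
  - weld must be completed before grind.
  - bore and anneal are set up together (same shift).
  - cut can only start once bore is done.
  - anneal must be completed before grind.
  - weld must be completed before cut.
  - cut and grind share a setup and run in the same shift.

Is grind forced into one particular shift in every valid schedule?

No

grind can be shift 3 (e.g. cut=shift 3, bore=shift 2, grind=shift 3, anneal=shift 2, weld=shift 1) or shift 4 (e.g. anneal=shift 2; cut=shift 4; weld=shift 1; grind=shift 4; bore=shift 2).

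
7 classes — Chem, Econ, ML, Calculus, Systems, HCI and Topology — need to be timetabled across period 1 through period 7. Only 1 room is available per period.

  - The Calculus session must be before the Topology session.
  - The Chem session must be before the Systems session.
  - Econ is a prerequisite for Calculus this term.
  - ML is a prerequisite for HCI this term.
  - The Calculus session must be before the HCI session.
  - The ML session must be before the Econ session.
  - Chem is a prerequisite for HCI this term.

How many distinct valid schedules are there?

38

Splitting on Chem: it can be period 1 (12), period 2 (10), period 3 (8), period 4 (6), period 5 (2). Listing each branch's schedules as (Econ, ML, Calculus, Systems, HCI, Topology) by period number:
Chem=period 1: (3,2,4,5,6,7) (3,2,4,5,7,6) (3,2,4,6,5,7) (3,2,4,6,7,5) (3,2,4,7,5,6) (3,2,4,7,6,5) (3,2,5,4,6,7) (3,2,5,4,7,6) (4,2,5,3,6,7) (4,2,5,3,7,6) (4,3,5,2,6,7) (4,3,5,2,7,6) — 12.
Chem=period 2: (3,1,4,5,6,7) (3,1,4,5,7,6) (3,1,4,6,5,7) (3,1,4,6,7,5) (3,1,4,7,5,6) (3,1,4,7,6,5) (3,1,5,4,6,7) (3,1,5,4,7,6) (4,1,5,3,6,7) (4,1,5,3,7,6) — 10.
Chem=period 3: (2,1,4,5,6,7) (2,1,4,5,7,6) (2,1,4,6,5,7) (2,1,4,6,7,5) (2,1,4,7,5,6) (2,1,4,7,6,5) (2,1,5,4,6,7) (2,1,5,4,7,6) — 8.
Chem=period 4: (2,1,3,5,6,7) (2,1,3,5,7,6) (2,1,3,6,5,7) (2,1,3,6,7,5) (2,1,3,7,5,6) (2,1,3,7,6,5) — 6.
Chem=period 5: (2,1,3,6,7,4) (2,1,3,7,6,4) — 2.
Summing: 12 + 10 + 8 + 6 + 2 = 38.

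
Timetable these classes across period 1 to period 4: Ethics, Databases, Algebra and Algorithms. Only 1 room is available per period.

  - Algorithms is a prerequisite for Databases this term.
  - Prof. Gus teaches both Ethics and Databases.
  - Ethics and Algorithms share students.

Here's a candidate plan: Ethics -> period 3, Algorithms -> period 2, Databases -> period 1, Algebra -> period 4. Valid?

Algorithms is a prerequisite for Databases this term — violated.
Ethics and Algorithms share students — holds.
Prof. Gus teaches both Ethics and Databases — holds.
Only 1 room is available per period — holds.

No — it violates: Algorithms is a prerequisite for Databases this term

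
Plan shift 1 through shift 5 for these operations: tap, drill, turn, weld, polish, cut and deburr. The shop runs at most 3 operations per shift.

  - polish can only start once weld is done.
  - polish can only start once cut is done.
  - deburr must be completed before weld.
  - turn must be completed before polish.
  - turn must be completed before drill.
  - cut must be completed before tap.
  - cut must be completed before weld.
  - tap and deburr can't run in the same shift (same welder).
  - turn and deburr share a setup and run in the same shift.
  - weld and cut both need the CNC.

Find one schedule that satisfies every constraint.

cut in shift 1, turn in shift 1, tap in shift 2, polish in shift 3, drill in shift 2, weld in shift 2, deburr in shift 1

Checking: cut(shift 1) before polish(shift 3); cut(shift 1) before tap(shift 2); weld(shift 2) before polish(shift 3); turn(shift 1) before drill(shift 2); cut(shift 1) before weld(shift 2); turn(shift 1) before polish(shift 3); deburr(shift 1) before weld(shift 2); weld(shift 2) != cut(shift 1); tap(shift 2) != deburr(shift 1); turn = deburr = shift 1; max 3 per shift (cap 3).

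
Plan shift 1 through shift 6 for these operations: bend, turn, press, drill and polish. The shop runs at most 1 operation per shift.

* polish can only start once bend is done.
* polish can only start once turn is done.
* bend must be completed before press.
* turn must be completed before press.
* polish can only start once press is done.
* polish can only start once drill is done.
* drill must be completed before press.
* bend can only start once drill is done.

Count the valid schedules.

Splitting on bend: it can be shift 2 (4), shift 3 (8), shift 4 (6). Listing each branch's schedules as (turn, press, drill, polish) by shift number:
bend=shift 2: (3,4,1,5) (3,4,1,6) (3,5,1,6) (4,5,1,6) — 4.
bend=shift 3: (1,4,2,5) (1,4,2,6) (1,5,2,6) (2,4,1,5) (2,4,1,6) (2,5,1,6) (4,5,1,6) (4,5,2,6) — 8.
bend=shift 4: (1,5,2,6) (1,5,3,6) (2,5,1,6) (2,5,3,6) (3,5,1,6) (3,5,2,6) — 6.
Summing: 4 + 8 + 6 = 18.

18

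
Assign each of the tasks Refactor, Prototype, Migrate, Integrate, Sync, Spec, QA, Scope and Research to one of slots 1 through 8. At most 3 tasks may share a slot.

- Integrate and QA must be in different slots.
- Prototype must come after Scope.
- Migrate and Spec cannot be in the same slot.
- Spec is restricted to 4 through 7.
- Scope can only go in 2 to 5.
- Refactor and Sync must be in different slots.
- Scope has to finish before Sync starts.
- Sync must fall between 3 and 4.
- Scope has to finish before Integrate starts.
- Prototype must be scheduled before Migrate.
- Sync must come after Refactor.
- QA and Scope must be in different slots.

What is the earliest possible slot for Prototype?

3

Precedence pushes Prototype to at least 3; downstream work caps Prototype at 7.
Prototype at 3 is achievable: Integrate=3, Scope=2, Prototype=3, Sync=3, Migrate=5, Refactor=1, Spec=4, QA=1, Research=1.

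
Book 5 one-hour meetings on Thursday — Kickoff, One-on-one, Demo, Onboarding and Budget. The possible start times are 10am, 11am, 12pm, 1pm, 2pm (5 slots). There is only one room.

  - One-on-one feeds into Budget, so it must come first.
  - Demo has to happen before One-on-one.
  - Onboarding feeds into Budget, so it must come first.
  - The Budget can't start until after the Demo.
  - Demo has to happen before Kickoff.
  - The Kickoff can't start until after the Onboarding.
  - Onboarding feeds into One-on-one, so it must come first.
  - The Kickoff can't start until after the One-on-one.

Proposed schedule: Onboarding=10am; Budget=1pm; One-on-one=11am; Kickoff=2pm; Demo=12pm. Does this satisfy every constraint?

The Budget can't start until after the Demo — holds.
Demo has to happen before One-on-one — violated.
Onboarding feeds into Budget, so it must come first — holds.
There is only one room — holds.
The Kickoff can't start until after the One-on-one — holds.
One-on-one feeds into Budget, so it must come first — holds.
The Kickoff can't start until after the Onboarding — holds.
Onboarding feeds into One-on-one, so it must come first — holds.
Demo has to happen before Kickoff — holds.

Invalid. Demo has to happen before One-on-one.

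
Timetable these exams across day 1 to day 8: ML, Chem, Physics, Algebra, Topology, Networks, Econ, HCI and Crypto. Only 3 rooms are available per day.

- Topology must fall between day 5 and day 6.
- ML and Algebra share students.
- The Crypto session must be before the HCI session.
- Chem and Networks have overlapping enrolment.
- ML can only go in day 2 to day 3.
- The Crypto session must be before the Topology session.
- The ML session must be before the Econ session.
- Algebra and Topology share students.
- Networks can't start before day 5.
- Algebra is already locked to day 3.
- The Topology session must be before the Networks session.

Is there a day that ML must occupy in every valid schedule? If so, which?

ML's window is day 2–day 3.
Algebra is fixed at day 3, and ML can't share a day with Algebra.
So ML must be day 2.

day 2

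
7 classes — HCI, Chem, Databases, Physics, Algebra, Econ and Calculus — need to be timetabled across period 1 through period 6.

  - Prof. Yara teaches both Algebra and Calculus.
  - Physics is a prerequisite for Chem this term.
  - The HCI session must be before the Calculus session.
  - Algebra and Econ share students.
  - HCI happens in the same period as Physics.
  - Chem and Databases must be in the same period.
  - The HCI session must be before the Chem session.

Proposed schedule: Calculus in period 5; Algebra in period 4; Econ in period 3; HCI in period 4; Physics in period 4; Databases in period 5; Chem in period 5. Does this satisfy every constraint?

Yes, all constraints hold

Algebra and Econ share students — holds.
HCI happens in the same period as Physics — holds.
Chem and Databases must be in the same period — holds.
The HCI session must be before the Chem session — holds.
Prof. Yara teaches both Algebra and Calculus — holds.
The HCI session must be before the Calculus session — holds.
Physics is a prerequisite for Chem this term — holds.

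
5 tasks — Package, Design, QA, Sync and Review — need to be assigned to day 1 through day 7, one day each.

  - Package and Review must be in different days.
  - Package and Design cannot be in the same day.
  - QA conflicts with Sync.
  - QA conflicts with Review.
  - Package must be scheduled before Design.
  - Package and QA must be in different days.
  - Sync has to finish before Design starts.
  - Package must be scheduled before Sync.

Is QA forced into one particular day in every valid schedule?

No

QA can be day 1 (e.g. Design=day 4, QA=day 1, Package=day 2, Review=day 3, Sync=day 3) or day 2 (e.g. Review in day 3, Design in day 4, Package in day 1, Sync in day 3, QA in day 2).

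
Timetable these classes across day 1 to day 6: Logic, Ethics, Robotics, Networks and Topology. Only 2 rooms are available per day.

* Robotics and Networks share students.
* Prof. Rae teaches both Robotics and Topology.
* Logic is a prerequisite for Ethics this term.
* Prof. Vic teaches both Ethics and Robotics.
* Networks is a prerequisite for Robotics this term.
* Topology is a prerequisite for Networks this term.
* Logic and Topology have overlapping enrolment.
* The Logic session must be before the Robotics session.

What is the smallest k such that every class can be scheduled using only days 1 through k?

4 days

The precedence chain requires at least 3 distinct days.
With at most 2 per day and 5 classes, at least 3 days are needed.
Could 3 days be enough, i.e. nothing placed later than day 3? No: Ethics must come after Logic (at day 1 or later) → {day 2, day 3}; Logic must come before Ethics (at day 3 or earlier) → {day 1, day 2}; Networks must come after Topology (at day 1 or later) → {day 2, day 3}; Topology must come before Networks (at day 3 or earlier) → {day 1, day 2}; Robotics must come after Networks (at day 2 or later) → {day 3}; Networks must come before Robotics (at day 3 or earlier) → {day 2}; Ethics can't share with Robotics (day 3) → {day 2}; Logic can't use day 2, already full with Ethics and Networks (limit 2) → {day 1}; Topology can't use day 2, already full with Ethics and Networks (limit 2) → {day 1}; Topology can't share with Logic (day 1) → nothing is left.
So 3 days is not enough.
4 works (last occupied day: day 4): for example Networks=day 3, Topology=day 2, Logic=day 1, Ethics=day 2, Robotics=day 4.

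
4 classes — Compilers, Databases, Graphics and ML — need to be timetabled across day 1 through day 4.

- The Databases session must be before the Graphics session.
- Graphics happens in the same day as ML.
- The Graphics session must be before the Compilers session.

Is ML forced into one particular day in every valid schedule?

No

ML can be day 2 (e.g. ML=day 2, Graphics=day 2, Databases=day 1, Compilers=day 3) or day 3 (e.g. Graphics in day 3; Compilers in day 4; ML in day 3; Databases in day 1).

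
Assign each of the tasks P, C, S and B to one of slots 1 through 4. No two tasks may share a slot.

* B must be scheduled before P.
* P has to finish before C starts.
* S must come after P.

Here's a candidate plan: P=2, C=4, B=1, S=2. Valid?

Invalid. No two tasks may share a slot.

B must be scheduled before P — holds.
S must come after P — violated.
P has to finish before C starts — holds.
No two tasks may share a slot — violated.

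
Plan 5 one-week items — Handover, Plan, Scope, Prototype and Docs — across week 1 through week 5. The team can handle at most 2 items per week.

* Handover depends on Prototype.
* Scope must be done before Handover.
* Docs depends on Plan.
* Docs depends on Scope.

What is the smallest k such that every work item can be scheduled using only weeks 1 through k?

The precedence chain requires at least 2 distinct weeks.
With at most 2 per week and 5 work items, at least 3 weeks are needed.
3 works (last occupied week: week 3): for example Handover in week 2; Scope in week 1; Docs in week 3; Prototype in week 1; Plan in week 2.

3 weeks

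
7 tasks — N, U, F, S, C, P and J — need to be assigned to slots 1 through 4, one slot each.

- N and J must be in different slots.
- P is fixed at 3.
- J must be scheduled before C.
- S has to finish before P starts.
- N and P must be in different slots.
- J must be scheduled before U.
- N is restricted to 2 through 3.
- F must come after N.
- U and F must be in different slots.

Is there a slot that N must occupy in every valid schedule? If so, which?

2

N's window is 2–3.
P is fixed at 3, and N can't share a slot with P.
So N must be 2.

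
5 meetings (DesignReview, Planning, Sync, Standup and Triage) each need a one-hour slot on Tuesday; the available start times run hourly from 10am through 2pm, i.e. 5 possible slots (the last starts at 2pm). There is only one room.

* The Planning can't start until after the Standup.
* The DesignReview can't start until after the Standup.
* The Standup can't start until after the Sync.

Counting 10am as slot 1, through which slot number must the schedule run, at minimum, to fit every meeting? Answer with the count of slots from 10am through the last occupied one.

5 slots

The precedence chain requires at least 3 distinct slots.
With at most 1 per slot and 5 meetings, at least 5 slots are needed.
5 works (last occupied slot: 2pm): for example Triage in 2pm; Sync in 10am; Standup in 11am; DesignReview in 12pm; Planning in 1pm.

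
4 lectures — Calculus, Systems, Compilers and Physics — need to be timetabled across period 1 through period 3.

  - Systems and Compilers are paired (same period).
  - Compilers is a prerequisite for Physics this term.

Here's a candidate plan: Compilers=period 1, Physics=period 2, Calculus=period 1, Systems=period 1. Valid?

Systems and Compilers are paired (same period) — holds.
Compilers is a prerequisite for Physics this term — holds.

Valid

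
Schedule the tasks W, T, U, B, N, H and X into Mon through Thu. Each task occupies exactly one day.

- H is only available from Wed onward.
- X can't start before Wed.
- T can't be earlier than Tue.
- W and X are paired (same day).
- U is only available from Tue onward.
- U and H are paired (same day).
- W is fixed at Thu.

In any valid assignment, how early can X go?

X is available from Wed; X must be in the same day as W, which can't be before Thu, so X is at least Thu.
X at Thu is achievable: U=Wed; W=Thu; H=Wed; X=Thu; B=Mon; N=Mon; T=Tue.

Thu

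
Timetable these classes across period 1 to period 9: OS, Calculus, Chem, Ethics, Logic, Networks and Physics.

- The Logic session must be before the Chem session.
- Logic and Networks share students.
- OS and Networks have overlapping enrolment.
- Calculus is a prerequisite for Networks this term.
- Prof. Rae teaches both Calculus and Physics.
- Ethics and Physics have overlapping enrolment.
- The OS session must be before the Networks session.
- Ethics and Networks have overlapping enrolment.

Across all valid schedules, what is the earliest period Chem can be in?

Precedence pushes Chem to at least period 2.
Chem at period 2 is achievable: Chem in period 2, Logic in period 1, Ethics in period 1, Networks in period 2, OS in period 1, Physics in period 2, Calculus in period 1.

period 2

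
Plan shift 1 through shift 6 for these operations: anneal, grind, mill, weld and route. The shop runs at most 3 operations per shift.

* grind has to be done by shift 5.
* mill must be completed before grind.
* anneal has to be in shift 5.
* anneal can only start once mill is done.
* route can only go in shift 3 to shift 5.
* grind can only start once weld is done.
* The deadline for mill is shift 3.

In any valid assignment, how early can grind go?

Precedence pushes grind to at least shift 2; grind's own window allows nothing later than shift 5.
grind at shift 2 is achievable: weld=shift 1; route=shift 3; grind=shift 2; anneal=shift 5; mill=shift 1.

shift 2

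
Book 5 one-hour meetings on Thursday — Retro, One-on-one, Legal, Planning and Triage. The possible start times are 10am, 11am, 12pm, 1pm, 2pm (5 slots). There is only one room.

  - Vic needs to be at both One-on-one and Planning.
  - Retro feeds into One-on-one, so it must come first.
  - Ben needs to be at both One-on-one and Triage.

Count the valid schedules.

60

Splitting on Retro: it can be 10am (24), 11am (18), 12pm (12), 1pm (6). Listing each branch's schedules as (One-on-one, Legal, Planning, Triage):
Retro=10am: (11am,12pm,1pm,2pm) (11am,12pm,2pm,1pm) (11am,1pm,12pm,2pm) (11am,1pm,2pm,12pm) (11am,2pm,12pm,1pm) (11am,2pm,1pm,12pm) (12pm,11am,1pm,2pm) (12pm,11am,2pm,1pm) (12pm,1pm,11am,2pm) (12pm,1pm,2pm,11am) (12pm,2pm,11am,1pm) (12pm,2pm,1pm,11am) (1pm,11am,12pm,2pm) (1pm,11am,2pm,12pm) (1pm,12pm,11am,2pm) (1pm,12pm,2pm,11am) (1pm,2pm,11am,12pm) (1pm,2pm,12pm,11am) (2pm,11am,12pm,1pm) (2pm,11am,1pm,12pm) (2pm,12pm,11am,1pm) (2pm,12pm,1pm,11am) (2pm,1pm,11am,12pm) (2pm,1pm,12pm,11am) — 24.
Retro=11am: (12pm,10am,1pm,2pm) (12pm,10am,2pm,1pm) (12pm,1pm,10am,2pm) (12pm,1pm,2pm,10am) (12pm,2pm,10am,1pm) (12pm,2pm,1pm,10am) (1pm,10am,12pm,2pm) (1pm,10am,2pm,12pm) (1pm,12pm,10am,2pm) (1pm,12pm,2pm,10am) (1pm,2pm,10am,12pm) (1pm,2pm,12pm,10am) (2pm,10am,12pm,1pm) (2pm,10am,1pm,12pm) (2pm,12pm,10am,1pm) (2pm,12pm,1pm,10am) (2pm,1pm,10am,12pm) (2pm,1pm,12pm,10am) — 18.
Retro=12pm: (1pm,10am,11am,2pm) (1pm,10am,2pm,11am) (1pm,11am,10am,2pm) (1pm,11am,2pm,10am) (1pm,2pm,10am,11am) (1pm,2pm,11am,10am) (2pm,10am,11am,1pm) (2pm,10am,1pm,11am) (2pm,11am,10am,1pm) (2pm,11am,1pm,10am) (2pm,1pm,10am,11am) (2pm,1pm,11am,10am) — 12.
Retro=1pm: (2pm,10am,11am,12pm) (2pm,10am,12pm,11am) (2pm,11am,10am,12pm) (2pm,11am,12pm,10am) (2pm,12pm,10am,11am) (2pm,12pm,11am,10am) — 6.
Summing: 24 + 18 + 12 + 6 = 60.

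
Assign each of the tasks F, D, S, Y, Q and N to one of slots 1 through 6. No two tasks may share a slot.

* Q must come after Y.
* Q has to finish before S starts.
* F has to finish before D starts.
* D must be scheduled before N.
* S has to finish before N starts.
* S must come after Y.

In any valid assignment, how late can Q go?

Precedence pushes Q to at least 2; downstream work caps Q at 4.
Q at 4 is achievable: D in 2; S in 5; Q in 4; N in 6; F in 1; Y in 3.

4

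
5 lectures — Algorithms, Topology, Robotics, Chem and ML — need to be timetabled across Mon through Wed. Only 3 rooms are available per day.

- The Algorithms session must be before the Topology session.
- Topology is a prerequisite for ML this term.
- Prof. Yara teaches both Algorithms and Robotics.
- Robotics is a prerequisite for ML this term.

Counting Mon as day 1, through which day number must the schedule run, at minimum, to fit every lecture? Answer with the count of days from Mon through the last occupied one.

The precedence chain requires at least 3 distinct days.
With at most 3 per day and 5 lectures, at least 2 days are needed.
3 works (last occupied day: Wed): for example Robotics=Tue; Chem=Mon; Topology=Tue; ML=Wed; Algorithms=Mon.

3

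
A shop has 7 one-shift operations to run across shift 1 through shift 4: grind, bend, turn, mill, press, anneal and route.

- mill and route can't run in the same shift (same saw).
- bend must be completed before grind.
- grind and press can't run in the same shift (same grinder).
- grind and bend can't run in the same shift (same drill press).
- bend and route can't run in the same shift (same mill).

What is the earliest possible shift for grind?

shift 2

Precedence pushes grind to at least shift 2.
grind at shift 2 is achievable: route -> shift 2; mill -> shift 1; bend -> shift 1; grind -> shift 2; anneal -> shift 1; press -> shift 1; turn -> shift 1.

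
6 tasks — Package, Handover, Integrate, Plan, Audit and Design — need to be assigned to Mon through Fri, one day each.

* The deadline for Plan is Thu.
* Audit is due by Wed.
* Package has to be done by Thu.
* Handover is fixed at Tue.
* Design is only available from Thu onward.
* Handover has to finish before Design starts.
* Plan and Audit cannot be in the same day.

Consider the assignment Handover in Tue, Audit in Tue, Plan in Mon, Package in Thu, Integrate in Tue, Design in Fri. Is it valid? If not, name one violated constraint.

Yes

Handover has to finish before Design starts — holds.
Handover is fixed at Tue — holds.
Audit is due by Wed — holds.
The deadline for Plan is Thu — holds.
Package has to be done by Thu — holds.
Design is only available from Thu onward — holds.
Plan and Audit cannot be in the same day — holds.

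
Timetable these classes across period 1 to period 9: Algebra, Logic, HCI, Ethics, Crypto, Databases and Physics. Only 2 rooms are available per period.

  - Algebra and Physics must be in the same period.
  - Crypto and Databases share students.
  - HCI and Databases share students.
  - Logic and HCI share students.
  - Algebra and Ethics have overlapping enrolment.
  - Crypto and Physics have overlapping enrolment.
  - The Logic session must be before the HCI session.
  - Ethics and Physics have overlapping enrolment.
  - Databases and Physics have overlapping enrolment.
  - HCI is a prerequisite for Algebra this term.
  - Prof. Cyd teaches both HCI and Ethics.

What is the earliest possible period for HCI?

period 2

Precedence pushes HCI to at least period 2; downstream work caps HCI at period 8.
HCI at period 2 is achievable: Ethics=period 1, Logic=period 1, Algebra=period 3, HCI=period 2, Crypto=period 2, Databases=period 4, Physics=period 3.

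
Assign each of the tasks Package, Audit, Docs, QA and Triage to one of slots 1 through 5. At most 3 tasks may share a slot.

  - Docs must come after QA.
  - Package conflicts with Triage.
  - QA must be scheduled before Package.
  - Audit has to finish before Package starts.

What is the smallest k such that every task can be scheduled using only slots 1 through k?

The precedence chain requires at least 2 distinct slots.
With at most 3 per slot and 5 tasks, at least 2 slots are needed.
2 works (last occupied slot: 2): for example Docs=2, Triage=1, QA=1, Audit=1, Package=2.

2 slots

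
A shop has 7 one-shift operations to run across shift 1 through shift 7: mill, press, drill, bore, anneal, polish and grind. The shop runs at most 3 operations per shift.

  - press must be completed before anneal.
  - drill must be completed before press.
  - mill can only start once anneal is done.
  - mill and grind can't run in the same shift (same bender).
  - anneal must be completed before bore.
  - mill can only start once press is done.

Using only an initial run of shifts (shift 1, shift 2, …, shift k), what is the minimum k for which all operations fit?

4 shifts

The precedence chain requires at least 4 distinct shifts.
With at most 3 per shift and 7 operations, at least 3 shifts are needed.
4 works (last occupied shift: shift 4): for example bore=shift 4, mill=shift 4, press=shift 2, polish=shift 1, grind=shift 1, drill=shift 1, anneal=shift 3.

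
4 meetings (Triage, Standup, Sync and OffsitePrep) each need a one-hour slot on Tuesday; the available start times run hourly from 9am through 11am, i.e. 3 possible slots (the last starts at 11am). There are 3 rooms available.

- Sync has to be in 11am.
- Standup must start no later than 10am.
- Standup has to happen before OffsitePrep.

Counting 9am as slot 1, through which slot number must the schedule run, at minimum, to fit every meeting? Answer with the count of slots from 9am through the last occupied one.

The precedence chain requires at least 2 distinct slots.
With at most 3 per slot and 4 meetings, at least 2 slots are needed.
Sync can't be placed before 11am — that is slot 3 counting from 9am — so the schedule must run through at least 3 slots.
3 works (last occupied slot: 11am): for example OffsitePrep -> 10am, Triage -> 9am, Standup -> 9am, Sync -> 11am.

3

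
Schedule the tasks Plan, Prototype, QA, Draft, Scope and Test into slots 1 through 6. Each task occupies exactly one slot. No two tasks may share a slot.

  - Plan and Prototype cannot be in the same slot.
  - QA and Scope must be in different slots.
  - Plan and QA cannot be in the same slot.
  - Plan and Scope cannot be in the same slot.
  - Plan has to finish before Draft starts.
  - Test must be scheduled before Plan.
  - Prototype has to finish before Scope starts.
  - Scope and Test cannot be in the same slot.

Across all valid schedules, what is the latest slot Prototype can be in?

Downstream work caps Prototype at 5.
Prototype at 5 is achievable: Scope -> 6, QA -> 4, Prototype -> 5, Test -> 1, Draft -> 3, Plan -> 2.

5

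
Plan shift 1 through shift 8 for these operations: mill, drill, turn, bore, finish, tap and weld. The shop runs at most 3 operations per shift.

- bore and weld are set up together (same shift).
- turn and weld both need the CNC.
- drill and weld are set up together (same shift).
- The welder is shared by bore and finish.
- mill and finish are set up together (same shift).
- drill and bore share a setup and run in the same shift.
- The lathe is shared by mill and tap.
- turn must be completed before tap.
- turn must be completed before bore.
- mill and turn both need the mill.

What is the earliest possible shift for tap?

Precedence pushes tap to at least shift 2.
tap at shift 2 is achievable: tap=shift 2; bore=shift 3; turn=shift 1; weld=shift 3; drill=shift 3; finish=shift 4; mill=shift 4.

shift 2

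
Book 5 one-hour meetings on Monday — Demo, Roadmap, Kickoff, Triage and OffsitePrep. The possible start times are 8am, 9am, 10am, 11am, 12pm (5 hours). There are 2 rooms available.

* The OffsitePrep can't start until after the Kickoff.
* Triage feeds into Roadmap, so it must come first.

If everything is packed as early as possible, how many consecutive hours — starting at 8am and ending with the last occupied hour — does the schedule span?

The precedence chain requires at least 2 distinct hours.
With at most 2 per hour and 5 meetings, at least 3 hours are needed.
3 works (last occupied hour: 10am): for example Triage=8am; Demo=10am; Kickoff=8am; OffsitePrep=9am; Roadmap=9am.

3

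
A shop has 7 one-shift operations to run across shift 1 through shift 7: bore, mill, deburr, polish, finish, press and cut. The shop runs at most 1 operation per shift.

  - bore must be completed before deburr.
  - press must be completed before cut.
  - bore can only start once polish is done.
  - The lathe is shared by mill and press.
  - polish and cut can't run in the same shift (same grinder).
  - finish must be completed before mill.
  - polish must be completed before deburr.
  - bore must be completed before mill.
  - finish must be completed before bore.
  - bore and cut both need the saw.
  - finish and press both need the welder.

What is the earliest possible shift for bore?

shift 3

Precedence pushes bore to at least shift 2; downstream work caps bore at shift 6.
bore at shift 3 is achievable: finish -> shift 2; mill -> shift 4; deburr -> shift 5; bore -> shift 3; press -> shift 6; polish -> shift 1; cut -> shift 7.
Nothing earlier works — the conflict and capacity constraints rule out every shift before shift 3.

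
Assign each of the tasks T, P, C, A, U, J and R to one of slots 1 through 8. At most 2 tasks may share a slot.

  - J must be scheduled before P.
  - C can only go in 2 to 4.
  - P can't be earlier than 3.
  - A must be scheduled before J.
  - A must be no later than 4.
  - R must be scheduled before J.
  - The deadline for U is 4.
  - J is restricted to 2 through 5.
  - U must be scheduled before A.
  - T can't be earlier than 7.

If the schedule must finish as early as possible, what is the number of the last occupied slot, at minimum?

7

The precedence chain requires at least 4 distinct slots.
With at most 2 per slot and 7 tasks, at least 4 slots are needed.
T can't be placed before 7, so the schedule must run through at least slot 7.
7 works (last occupied slot: 7): for example J -> 3; A -> 2; R -> 1; C -> 2; T -> 7; U -> 1; P -> 4.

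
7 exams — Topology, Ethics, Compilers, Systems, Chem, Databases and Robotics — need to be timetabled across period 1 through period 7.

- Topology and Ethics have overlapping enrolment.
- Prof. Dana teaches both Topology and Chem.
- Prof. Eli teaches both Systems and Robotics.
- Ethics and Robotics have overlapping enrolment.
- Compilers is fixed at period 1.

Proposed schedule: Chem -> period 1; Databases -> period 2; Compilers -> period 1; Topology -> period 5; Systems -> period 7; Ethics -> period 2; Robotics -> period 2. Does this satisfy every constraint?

Compilers is fixed at period 1 — holds.
Ethics and Robotics have overlapping enrolment — violated.
Prof. Dana teaches both Topology and Chem — holds.
Topology and Ethics have overlapping enrolment — holds.
Prof. Eli teaches both Systems and Robotics — holds.

No. Ethics and Robotics have overlapping enrolment is not satisfied.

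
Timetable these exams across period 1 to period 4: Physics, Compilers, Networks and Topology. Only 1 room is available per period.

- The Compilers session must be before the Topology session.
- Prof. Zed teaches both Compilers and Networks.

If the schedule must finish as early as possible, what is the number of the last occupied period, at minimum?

The precedence chain requires at least 2 distinct periods.
With at most 1 per period and 4 exams, at least 4 periods are needed.
4 works (last occupied period: period 4): for example Physics in period 3; Compilers in period 1; Topology in period 2; Networks in period 4.

4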